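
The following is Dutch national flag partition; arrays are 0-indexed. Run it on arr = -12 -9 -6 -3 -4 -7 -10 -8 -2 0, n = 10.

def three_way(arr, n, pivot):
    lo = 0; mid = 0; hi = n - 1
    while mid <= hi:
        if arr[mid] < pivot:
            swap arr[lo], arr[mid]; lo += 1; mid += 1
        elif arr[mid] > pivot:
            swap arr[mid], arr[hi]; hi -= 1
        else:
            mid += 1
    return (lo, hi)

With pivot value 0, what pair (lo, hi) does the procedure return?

lo=0 mid=0 hi=9
-12<0: swap(0,0), lo=1 mid=1 ⇒ -12 -9 -6 -3 -4 -7 -10 -8 -2 0
-9<0: swap(1,1), lo=2 mid=2 ⇒ -12 -9 -6 -3 -4 -7 -10 -8 -2 0
-6<0: swap(2,2), lo=3 mid=3 ⇒ -12 -9 -6 -3 -4 -7 -10 -8 -2 0
-3<0: swap(3,3), lo=4 mid=4 ⇒ -12 -9 -6 -3 -4 -7 -10 -8 -2 0
-4<0: swap(4,4), lo=5 mid=5 ⇒ -12 -9 -6 -3 -4 -7 -10 -8 -2 0
-7<0: swap(5,5), lo=6 mid=6 ⇒ -12 -9 -6 -3 -4 -7 -10 -8 -2 0
-10<0: swap(6,6), lo=7 mid=7 ⇒ -12 -9 -6 -3 -4 -7 -10 -8 -2 0
-8<0: swap(7,7), lo=8 mid=8 ⇒ -12 -9 -6 -3 -4 -7 -10 -8 -2 0
-2<0: swap(8,8), lo=9 mid=9 ⇒ -12 -9 -6 -3 -4 -7 -10 -8 -2 0
0=0: mid=10
done. lo=9 hi=9; arr=-12 -9 -6 -3 -4 -7 -10 -8 -2 0

(9, 9)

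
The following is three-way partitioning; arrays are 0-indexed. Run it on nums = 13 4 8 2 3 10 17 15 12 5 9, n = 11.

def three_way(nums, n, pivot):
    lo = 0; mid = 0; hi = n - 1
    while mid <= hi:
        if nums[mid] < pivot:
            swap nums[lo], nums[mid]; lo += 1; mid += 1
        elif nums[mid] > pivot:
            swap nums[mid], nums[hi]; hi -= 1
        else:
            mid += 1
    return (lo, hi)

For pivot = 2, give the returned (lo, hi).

lo=0 mid=0 hi=10
13>2: swap(0,10), hi=9 ⇒ 9 4 8 2 3 10 17 15 12 5 13
9>2: swap(0,9), hi=8 ⇒ 5 4 8 2 3 10 17 15 12 9 13
5>2: swap(0,8), hi=7 ⇒ 12 4 8 2 3 10 17 15 5 9 13
12>2: swap(0,7), hi=6 ⇒ 15 4 8 2 3 10 17 12 5 9 13
15>2: swap(0,6), hi=5 ⇒ 17 4 8 2 3 10 15 12 5 9 13
17>2: swap(0,5), hi=4 ⇒ 10 4 8 2 3 17 15 12 5 9 13
10>2: swap(0,4), hi=3 ⇒ 3 4 8 2 10 17 15 12 5 9 13
3>2: swap(0,3), hi=2 ⇒ 2 4 8 3 10 17 15 12 5 9 13
2=2: mid=1
4>2: swap(1,2), hi=1 ⇒ 2 8 4 3 10 17 15 12 5 9 13
8>2: swap(1,1), hi=0 ⇒ 2 8 4 3 10 17 15 12 5 9 13
done. lo=0 hi=0; nums=2 8 4 3 10 17 15 12 5 9 13

(0, 0)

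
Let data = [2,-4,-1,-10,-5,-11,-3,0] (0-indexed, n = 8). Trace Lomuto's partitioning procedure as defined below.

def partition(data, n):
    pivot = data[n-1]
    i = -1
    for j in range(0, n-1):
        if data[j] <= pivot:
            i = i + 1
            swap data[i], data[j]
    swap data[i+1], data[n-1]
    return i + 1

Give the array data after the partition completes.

[-4,-1,-10,-5,-11,-3,0,2]

pivot = data[7] = 0; i = -1
j=0: data[0]=2 > 0 → no swap
j=1: data[1]=-4 ≤ 0 → i=0, swap data[0],data[1] → [-4,2,-1,-10,-5,-11,-3,0]
j=2: data[2]=-1 ≤ 0 → i=1, swap data[1],data[2] → [-4,-1,2,-10,-5,-11,-3,0]
j=3: data[3]=-10 ≤ 0 → i=2, swap data[2],data[3] → [-4,-1,-10,2,-5,-11,-3,0]
j=4: data[4]=-5 ≤ 0 → i=3, swap data[3],data[4] → [-4,-1,-10,-5,2,-11,-3,0]
j=5: data[5]=-11 ≤ 0 → i=4, swap data[4],data[5] → [-4,-1,-10,-5,-11,2,-3,0]
j=6: data[6]=-3 ≤ 0 → i=5, swap data[5],data[6] → [-4,-1,-10,-5,-11,-3,2,0]
final swap data[6],data[7] → [-4,-1,-10,-5,-11,-3,0,2]; return 6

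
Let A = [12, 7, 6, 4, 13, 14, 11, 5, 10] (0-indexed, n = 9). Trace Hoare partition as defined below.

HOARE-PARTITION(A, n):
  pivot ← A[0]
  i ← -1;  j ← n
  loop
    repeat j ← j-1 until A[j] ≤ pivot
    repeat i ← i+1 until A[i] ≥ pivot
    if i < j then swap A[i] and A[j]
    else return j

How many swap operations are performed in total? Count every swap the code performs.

pivot = A[0] = 12; i = -1, j = 9
j→8 (A[8]=10≤12), i→0 (A[0]=12≥12); i<j, swap → [10, 7, 6, 4, 13, 14, 11, 5, 12]
j→7 (A[7]=5≤12), i→4 (A[4]=13≥12); i<j, swap → [10, 7, 6, 4, 5, 14, 11, 13, 12]
j→6 (A[6]=11≤12), i→5 (A[5]=14≥12); i<j, swap → [10, 7, 6, 4, 5, 11, 14, 13, 12]
j→5, i→6; i≥j, return j=5. A = [10, 7, 6, 4, 5, 11, 14, 13, 12]

3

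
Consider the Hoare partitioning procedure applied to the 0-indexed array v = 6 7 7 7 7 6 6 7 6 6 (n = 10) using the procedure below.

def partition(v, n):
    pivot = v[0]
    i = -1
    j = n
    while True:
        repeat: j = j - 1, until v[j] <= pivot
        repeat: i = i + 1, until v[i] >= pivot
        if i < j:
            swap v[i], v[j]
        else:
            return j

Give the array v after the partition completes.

pivot = v[0] = 6; i = -1, j = 10
j→9 (v[9]=6≤6), i→0 (v[0]=6≥6); i<j, swap → 6 7 7 7 7 6 6 7 6 6
j→8 (v[8]=6≤6), i→1 (v[1]=7≥6); i<j, swap → 6 6 7 7 7 6 6 7 7 6
j→6 (v[6]=6≤6), i→2 (v[2]=7≥6); i<j, swap → 6 6 6 7 7 6 7 7 7 6
j→5 (v[5]=6≤6), i→3 (v[3]=7≥6); i<j, swap → 6 6 6 6 7 7 7 7 7 6
j→3, i→4; i≥j, return j=3. v = 6 6 6 6 7 7 7 7 7 6

6 6 6 6 7 7 7 7 7 6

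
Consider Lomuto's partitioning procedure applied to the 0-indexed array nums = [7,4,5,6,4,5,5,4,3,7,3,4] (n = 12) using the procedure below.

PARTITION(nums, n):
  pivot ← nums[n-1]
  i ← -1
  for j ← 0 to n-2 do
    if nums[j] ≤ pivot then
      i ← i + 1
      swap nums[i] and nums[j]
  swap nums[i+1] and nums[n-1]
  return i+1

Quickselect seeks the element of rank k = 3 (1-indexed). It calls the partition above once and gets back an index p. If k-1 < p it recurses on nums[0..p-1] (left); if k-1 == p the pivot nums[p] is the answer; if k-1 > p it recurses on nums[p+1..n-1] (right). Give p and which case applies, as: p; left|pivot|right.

5; left

pivot=4, i=-1
j=0: 7>4, skip
j=1: 4≤4, i=0, swap(0,1) ⇒ [4,7,5,6,4,5,5,4,3,7,3,4]
j=2: 5>4, skip
j=3: 6>4, skip
j=4: 4≤4, i=1, swap(1,4) ⇒ [4,4,5,6,7,5,5,4,3,7,3,4]
j=5: 5>4, skip
j=6: 5>4, skip
j=7: 4≤4, i=2, swap(2,7) ⇒ [4,4,4,6,7,5,5,5,3,7,3,4]
j=8: 3≤4, i=3, swap(3,8) ⇒ [4,4,4,3,7,5,5,5,6,7,3,4]
j=9: 7>4, skip
j=10: 3≤4, i=4, swap(4,10) ⇒ [4,4,4,3,3,5,5,5,6,7,7,4]
swap(5,11) ⇒ [4,4,4,3,3,4,5,5,6,7,7,5]; return 5
p = 5; k-1 = 2 < 5 ⇒ left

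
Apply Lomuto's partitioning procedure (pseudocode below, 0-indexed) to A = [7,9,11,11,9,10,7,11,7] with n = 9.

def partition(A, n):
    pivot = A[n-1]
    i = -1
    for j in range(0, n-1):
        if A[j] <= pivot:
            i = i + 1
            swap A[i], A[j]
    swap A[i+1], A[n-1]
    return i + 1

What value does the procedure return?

pivot = A[8] = 7; i = -1
j=0: A[0]=7 ≤ 7 → i=0, swap A[0],A[0] (no change) → [7,9,11,11,9,10,7,11,7]
j=1: A[1]=9 > 7 → no swap
j=2: A[2]=11 > 7 → no swap
j=3: A[3]=11 > 7 → no swap
j=4: A[4]=9 > 7 → no swap
j=5: A[5]=10 > 7 → no swap
j=6: A[6]=7 ≤ 7 → i=1, swap A[1],A[6] → [7,7,11,11,9,10,9,11,7]
j=7: A[7]=11 > 7 → no swap
final swap A[2],A[8] → [7,7,7,11,9,10,9,11,11]; return 2

2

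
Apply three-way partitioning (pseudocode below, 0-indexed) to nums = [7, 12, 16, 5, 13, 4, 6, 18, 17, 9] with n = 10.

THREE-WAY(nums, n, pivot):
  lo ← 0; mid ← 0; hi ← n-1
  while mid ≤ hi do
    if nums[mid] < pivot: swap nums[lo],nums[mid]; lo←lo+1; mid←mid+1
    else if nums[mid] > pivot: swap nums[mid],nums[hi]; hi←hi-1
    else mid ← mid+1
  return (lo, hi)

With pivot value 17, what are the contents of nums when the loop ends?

[7, 12, 16, 5, 13, 4, 6, 9, 17, 18]

lo=0 mid=0 hi=9
7<17: swap(0,0), lo=1 mid=1 ⇒ [7, 12, 16, 5, 13, 4, 6, 18, 17, 9]
12<17: swap(1,1), lo=2 mid=2 ⇒ [7, 12, 16, 5, 13, 4, 6, 18, 17, 9]
16<17: swap(2,2), lo=3 mid=3 ⇒ [7, 12, 16, 5, 13, 4, 6, 18, 17, 9]
5<17: swap(3,3), lo=4 mid=4 ⇒ [7, 12, 16, 5, 13, 4, 6, 18, 17, 9]
13<17: swap(4,4), lo=5 mid=5 ⇒ [7, 12, 16, 5, 13, 4, 6, 18, 17, 9]
4<17: swap(5,5), lo=6 mid=6 ⇒ [7, 12, 16, 5, 13, 4, 6, 18, 17, 9]
6<17: swap(6,6), lo=7 mid=7 ⇒ [7, 12, 16, 5, 13, 4, 6, 18, 17, 9]
18>17: swap(7,9), hi=8 ⇒ [7, 12, 16, 5, 13, 4, 6, 9, 17, 18]
9<17: swap(7,7), lo=8 mid=8 ⇒ [7, 12, 16, 5, 13, 4, 6, 9, 17, 18]
17=17: mid=9
done. lo=8 hi=8; nums=[7, 12, 16, 5, 13, 4, 6, 9, 17, 18]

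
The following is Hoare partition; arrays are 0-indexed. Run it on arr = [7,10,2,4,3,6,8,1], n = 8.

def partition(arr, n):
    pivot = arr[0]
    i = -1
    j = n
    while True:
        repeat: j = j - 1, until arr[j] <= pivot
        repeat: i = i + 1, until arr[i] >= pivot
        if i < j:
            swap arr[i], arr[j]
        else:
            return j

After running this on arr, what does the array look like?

pivot=7
j stops at 7 (1), i stops at 0 (7); swap ⇒ [1,10,2,4,3,6,8,7]
j stops at 5 (6), i stops at 1 (10); swap ⇒ [1,6,2,4,3,10,8,7]
j stops at 4, i stops at 5; i≥j ⇒ return 4. arr=[1,6,2,4,3,10,8,7]

[1,6,2,4,3,10,8,7]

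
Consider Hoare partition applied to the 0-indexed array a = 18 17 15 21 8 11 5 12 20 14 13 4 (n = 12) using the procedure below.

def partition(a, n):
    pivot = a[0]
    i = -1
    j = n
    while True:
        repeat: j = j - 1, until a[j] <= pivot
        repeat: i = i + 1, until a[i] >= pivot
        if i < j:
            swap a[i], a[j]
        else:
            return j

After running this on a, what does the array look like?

4 17 15 13 8 11 5 12 14 20 21 18

pivot = a[0] = 18; i = -1, j = 12
j→11 (a[11]=4≤18), i→0 (a[0]=18≥18); i<j, swap → 4 17 15 21 8 11 5 12 20 14 13 18
j→10 (a[10]=13≤18), i→3 (a[3]=21≥18); i<j, swap → 4 17 15 13 8 11 5 12 20 14 21 18
j→9 (a[9]=14≤18), i→8 (a[8]=20≥18); i<j, swap → 4 17 15 13 8 11 5 12 14 20 21 18
j→8, i→9; i≥j, return j=8. a = 4 17 15 13 8 11 5 12 14 20 21 18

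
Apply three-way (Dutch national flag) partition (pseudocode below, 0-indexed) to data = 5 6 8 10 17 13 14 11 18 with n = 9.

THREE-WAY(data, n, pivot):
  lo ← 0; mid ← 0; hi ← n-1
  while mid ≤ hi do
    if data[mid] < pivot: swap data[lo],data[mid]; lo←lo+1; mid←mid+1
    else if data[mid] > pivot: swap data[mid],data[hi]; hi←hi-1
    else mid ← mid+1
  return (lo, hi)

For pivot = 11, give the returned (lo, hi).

(4, 4)

pivot = 11; lo=0, mid=0, hi=8
data[mid]=5<11: swap data[0],data[0]; lo=1,mid=1 → 5 6 8 10 17 13 14 11 18
data[mid]=6<11: swap data[1],data[1]; lo=2,mid=2 → 5 6 8 10 17 13 14 11 18
data[mid]=8<11: swap data[2],data[2]; lo=3,mid=3 → 5 6 8 10 17 13 14 11 18
data[mid]=10<11: swap data[3],data[3]; lo=4,mid=4 → 5 6 8 10 17 13 14 11 18
data[mid]=17>11: swap data[4],data[8]; hi=7 → 5 6 8 10 18 13 14 11 17
data[mid]=18>11: swap data[4],data[7]; hi=6 → 5 6 8 10 11 13 14 18 17
data[mid]=11=11: mid=5
data[mid]=13>11: swap data[5],data[6]; hi=5 → 5 6 8 10 11 14 13 18 17
data[mid]=14>11: swap data[5],data[5]; hi=4 → 5 6 8 10 11 14 13 18 17
end: lo=4, hi=4; data = 5 6 8 10 11 14 13 18 17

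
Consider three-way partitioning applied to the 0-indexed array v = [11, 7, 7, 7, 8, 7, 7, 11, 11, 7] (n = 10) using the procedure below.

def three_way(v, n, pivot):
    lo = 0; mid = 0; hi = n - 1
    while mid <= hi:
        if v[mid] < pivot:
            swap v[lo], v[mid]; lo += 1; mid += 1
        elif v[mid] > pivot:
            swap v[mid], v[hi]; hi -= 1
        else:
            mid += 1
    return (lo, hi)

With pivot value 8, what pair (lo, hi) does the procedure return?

(6, 6)

lo=0 mid=0 hi=9
11>8: swap(0,9), hi=8 ⇒ [7, 7, 7, 7, 8, 7, 7, 11, 11, 11]
7<8: swap(0,0), lo=1 mid=1 ⇒ [7, 7, 7, 7, 8, 7, 7, 11, 11, 11]
7<8: swap(1,1), lo=2 mid=2 ⇒ [7, 7, 7, 7, 8, 7, 7, 11, 11, 11]
7<8: swap(2,2), lo=3 mid=3 ⇒ [7, 7, 7, 7, 8, 7, 7, 11, 11, 11]
7<8: swap(3,3), lo=4 mid=4 ⇒ [7, 7, 7, 7, 8, 7, 7, 11, 11, 11]
8=8: mid=5
7<8: swap(4,5), lo=5 mid=6 ⇒ [7, 7, 7, 7, 7, 8, 7, 11, 11, 11]
7<8: swap(5,6), lo=6 mid=7 ⇒ [7, 7, 7, 7, 7, 7, 8, 11, 11, 11]
11>8: swap(7,8), hi=7 ⇒ [7, 7, 7, 7, 7, 7, 8, 11, 11, 11]
11>8: swap(7,7), hi=6 ⇒ [7, 7, 7, 7, 7, 7, 8, 11, 11, 11]
done. lo=6 hi=6; v=[7, 7, 7, 7, 7, 7, 8, 11, 11, 11]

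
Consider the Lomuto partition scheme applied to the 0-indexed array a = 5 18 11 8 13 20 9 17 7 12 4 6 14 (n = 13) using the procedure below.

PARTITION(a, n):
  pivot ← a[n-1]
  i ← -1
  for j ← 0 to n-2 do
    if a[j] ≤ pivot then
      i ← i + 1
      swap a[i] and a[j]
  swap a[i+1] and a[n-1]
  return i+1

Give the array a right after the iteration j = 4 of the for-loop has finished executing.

5 11 8 13 18 20 9 17 7 12 4 6 14

pivot = a[12] = 14; i = -1
j=0: a[0]=5 ≤ 14 → i=0, swap a[0],a[0] (no change) → 5 18 11 8 13 20 9 17 7 12 4 6 14
j=1: a[1]=18 > 14 → no swap
j=2: a[2]=11 ≤ 14 → i=1, swap a[1],a[2] → 5 11 18 8 13 20 9 17 7 12 4 6 14
j=3: a[3]=8 ≤ 14 → i=2, swap a[2],a[3] → 5 11 8 18 13 20 9 17 7 12 4 6 14
j=4: a[4]=13 ≤ 14 → i=3, swap a[3],a[4] → 5 11 8 13 18 20 9 17 7 12 4 6 14
(after j=4) a = 5 11 8 13 18 20 9 17 7 12 4 6 14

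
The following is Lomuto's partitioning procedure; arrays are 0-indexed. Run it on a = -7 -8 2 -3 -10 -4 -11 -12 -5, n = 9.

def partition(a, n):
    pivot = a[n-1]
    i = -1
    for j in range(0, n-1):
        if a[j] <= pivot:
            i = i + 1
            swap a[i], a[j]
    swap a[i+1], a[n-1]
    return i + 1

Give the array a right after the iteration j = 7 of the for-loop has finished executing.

pivot=-5, i=-1
j=0: -7≤-5, i=0, swap(0,0) ⇒ -7 -8 2 -3 -10 -4 -11 -12 -5
j=1: -8≤-5, i=1, swap(1,1) ⇒ -7 -8 2 -3 -10 -4 -11 -12 -5
j=2: 2>-5, skip
j=3: -3>-5, skip
j=4: -10≤-5, i=2, swap(2,4) ⇒ -7 -8 -10 -3 2 -4 -11 -12 -5
j=5: -4>-5, skip
j=6: -11≤-5, i=3, swap(3,6) ⇒ -7 -8 -10 -11 2 -4 -3 -12 -5
j=7: -12≤-5, i=4, swap(4,7) ⇒ -7 -8 -10 -11 -12 -4 -3 2 -5
(after j=7) a = -7 -8 -10 -11 -12 -4 -3 2 -5

-7 -8 -10 -11 -12 -4 -3 2 -5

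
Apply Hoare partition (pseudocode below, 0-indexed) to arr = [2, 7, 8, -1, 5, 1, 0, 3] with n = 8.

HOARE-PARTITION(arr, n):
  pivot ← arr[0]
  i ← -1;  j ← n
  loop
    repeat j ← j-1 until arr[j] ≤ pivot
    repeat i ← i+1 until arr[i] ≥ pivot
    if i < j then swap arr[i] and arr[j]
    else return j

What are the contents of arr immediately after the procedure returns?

pivot = arr[0] = 2; i = -1, j = 8
j→6 (arr[6]=0≤2), i→0 (arr[0]=2≥2); i<j, swap → [0, 7, 8, -1, 5, 1, 2, 3]
j→5 (arr[5]=1≤2), i→1 (arr[1]=7≥2); i<j, swap → [0, 1, 8, -1, 5, 7, 2, 3]
j→3 (arr[3]=-1≤2), i→2 (arr[2]=8≥2); i<j, swap → [0, 1, -1, 8, 5, 7, 2, 3]
j→2, i→3; i≥j, return j=2. arr = [0, 1, -1, 8, 5, 7, 2, 3]

[0, 1, -1, 8, 5, 7, 2, 3]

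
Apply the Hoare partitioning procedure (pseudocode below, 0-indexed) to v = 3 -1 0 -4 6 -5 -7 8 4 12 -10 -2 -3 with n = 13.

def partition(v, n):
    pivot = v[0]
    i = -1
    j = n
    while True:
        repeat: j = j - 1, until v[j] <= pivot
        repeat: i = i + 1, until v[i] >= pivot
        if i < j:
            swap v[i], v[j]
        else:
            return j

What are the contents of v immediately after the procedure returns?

pivot=3
j stops at 12 (-3), i stops at 0 (3); swap ⇒ -3 -1 0 -4 6 -5 -7 8 4 12 -10 -2 3
j stops at 11 (-2), i stops at 4 (6); swap ⇒ -3 -1 0 -4 -2 -5 -7 8 4 12 -10 6 3
j stops at 10 (-10), i stops at 7 (8); swap ⇒ -3 -1 0 -4 -2 -5 -7 -10 4 12 8 6 3
j stops at 7, i stops at 8; i≥j ⇒ return 7. v=-3 -1 0 -4 -2 -5 -7 -10 4 12 8 6 3

-3 -1 0 -4 -2 -5 -7 -10 4 12 8 6 3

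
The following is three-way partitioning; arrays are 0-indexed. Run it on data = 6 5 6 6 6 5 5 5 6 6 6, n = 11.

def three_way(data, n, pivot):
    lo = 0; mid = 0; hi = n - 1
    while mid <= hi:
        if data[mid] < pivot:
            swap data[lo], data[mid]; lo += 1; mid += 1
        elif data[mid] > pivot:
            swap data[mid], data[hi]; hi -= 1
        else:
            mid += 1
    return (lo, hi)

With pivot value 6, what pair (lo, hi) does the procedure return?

pivot = 6; lo=0, mid=0, hi=10
data[mid]=6=6: mid=1
data[mid]=5<6: swap data[0],data[1]; lo=1,mid=2 → 5 6 6 6 6 5 5 5 6 6 6
data[mid]=6=6: mid=3
data[mid]=6=6: mid=4
data[mid]=6=6: mid=5
data[mid]=5<6: swap data[1],data[5]; lo=2,mid=6 → 5 5 6 6 6 6 5 5 6 6 6
data[mid]=5<6: swap data[2],data[6]; lo=3,mid=7 → 5 5 5 6 6 6 6 5 6 6 6
data[mid]=5<6: swap data[3],data[7]; lo=4,mid=8 → 5 5 5 5 6 6 6 6 6 6 6
data[mid]=6=6: mid=9
data[mid]=6=6: mid=10
data[mid]=6=6: mid=11
end: lo=4, hi=10; data = 5 5 5 5 6 6 6 6 6 6 6

(4, 10)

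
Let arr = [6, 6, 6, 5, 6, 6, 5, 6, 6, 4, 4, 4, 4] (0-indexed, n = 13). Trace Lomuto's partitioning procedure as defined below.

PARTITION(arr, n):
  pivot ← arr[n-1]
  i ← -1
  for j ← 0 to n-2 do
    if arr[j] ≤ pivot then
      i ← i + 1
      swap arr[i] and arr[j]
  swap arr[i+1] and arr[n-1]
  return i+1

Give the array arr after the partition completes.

pivot = arr[12] = 4; i = -1
j=0: arr[0]=6 > 4 → no swap
j=1: arr[1]=6 > 4 → no swap
j=2: arr[2]=6 > 4 → no swap
j=3: arr[3]=5 > 4 → no swap
j=4: arr[4]=6 > 4 → no swap
j=5: arr[5]=6 > 4 → no swap
j=6: arr[6]=5 > 4 → no swap
j=7: arr[7]=6 > 4 → no swap
j=8: arr[8]=6 > 4 → no swap
j=9: arr[9]=4 ≤ 4 → i=0, swap arr[0],arr[9] → [4, 6, 6, 5, 6, 6, 5, 6, 6, 6, 4, 4, 4]
j=10: arr[10]=4 ≤ 4 → i=1, swap arr[1],arr[10] → [4, 4, 6, 5, 6, 6, 5, 6, 6, 6, 6, 4, 4]
j=11: arr[11]=4 ≤ 4 → i=2, swap arr[2],arr[11] → [4, 4, 4, 5, 6, 6, 5, 6, 6, 6, 6, 6, 4]
final swap arr[3],arr[12] → [4, 4, 4, 4, 6, 6, 5, 6, 6, 6, 6, 6, 5]; return 3

[4, 4, 4, 4, 6, 6, 5, 6, 6, 6, 6, 6, 5]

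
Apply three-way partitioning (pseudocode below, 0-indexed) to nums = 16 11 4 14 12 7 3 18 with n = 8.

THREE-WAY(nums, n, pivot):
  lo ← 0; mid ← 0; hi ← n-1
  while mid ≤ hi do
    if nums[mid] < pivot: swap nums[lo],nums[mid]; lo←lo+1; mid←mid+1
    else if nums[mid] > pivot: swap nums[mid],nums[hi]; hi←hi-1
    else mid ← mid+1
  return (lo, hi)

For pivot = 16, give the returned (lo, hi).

(6, 6)

pivot = 16; lo=0, mid=0, hi=7
nums[mid]=16=16: mid=1
nums[mid]=11<16: swap nums[0],nums[1]; lo=1,mid=2 → 11 16 4 14 12 7 3 18
nums[mid]=4<16: swap nums[1],nums[2]; lo=2,mid=3 → 11 4 16 14 12 7 3 18
nums[mid]=14<16: swap nums[2],nums[3]; lo=3,mid=4 → 11 4 14 16 12 7 3 18
nums[mid]=12<16: swap nums[3],nums[4]; lo=4,mid=5 → 11 4 14 12 16 7 3 18
nums[mid]=7<16: swap nums[4],nums[5]; lo=5,mid=6 → 11 4 14 12 7 16 3 18
nums[mid]=3<16: swap nums[5],nums[6]; lo=6,mid=7 → 11 4 14 12 7 3 16 18
nums[mid]=18>16: swap nums[7],nums[7]; hi=6 → 11 4 14 12 7 3 16 18
end: lo=6, hi=6; nums = 11 4 14 12 7 3 16 18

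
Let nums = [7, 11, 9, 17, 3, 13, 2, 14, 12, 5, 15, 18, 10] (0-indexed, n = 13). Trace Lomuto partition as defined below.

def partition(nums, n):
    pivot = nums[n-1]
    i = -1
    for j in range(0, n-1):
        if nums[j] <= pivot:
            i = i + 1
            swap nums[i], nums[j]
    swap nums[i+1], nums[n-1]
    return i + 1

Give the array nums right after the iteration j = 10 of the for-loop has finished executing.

[7, 9, 3, 2, 5, 13, 17, 14, 12, 11, 15, 18, 10]

pivot = nums[12] = 10; i = -1
j=0: nums[0]=7 ≤ 10 → i=0, swap nums[0],nums[0] (no change) → [7, 11, 9, 17, 3, 13, 2, 14, 12, 5, 15, 18, 10]
j=1: nums[1]=11 > 10 → no swap
j=2: nums[2]=9 ≤ 10 → i=1, swap nums[1],nums[2] → [7, 9, 11, 17, 3, 13, 2, 14, 12, 5, 15, 18, 10]
j=3: nums[3]=17 > 10 → no swap
j=4: nums[4]=3 ≤ 10 → i=2, swap nums[2],nums[4] → [7, 9, 3, 17, 11, 13, 2, 14, 12, 5, 15, 18, 10]
j=5: nums[5]=13 > 10 → no swap
j=6: nums[6]=2 ≤ 10 → i=3, swap nums[3],nums[6] → [7, 9, 3, 2, 11, 13, 17, 14, 12, 5, 15, 18, 10]
j=7: nums[7]=14 > 10 → no swap
j=8: nums[8]=12 > 10 → no swap
j=9: nums[9]=5 ≤ 10 → i=4, swap nums[4],nums[9] → [7, 9, 3, 2, 5, 13, 17, 14, 12, 11, 15, 18, 10]
j=10: nums[10]=15 > 10 → no swap
(after j=10) nums = [7, 9, 3, 2, 5, 13, 17, 14, 12, 11, 15, 18, 10]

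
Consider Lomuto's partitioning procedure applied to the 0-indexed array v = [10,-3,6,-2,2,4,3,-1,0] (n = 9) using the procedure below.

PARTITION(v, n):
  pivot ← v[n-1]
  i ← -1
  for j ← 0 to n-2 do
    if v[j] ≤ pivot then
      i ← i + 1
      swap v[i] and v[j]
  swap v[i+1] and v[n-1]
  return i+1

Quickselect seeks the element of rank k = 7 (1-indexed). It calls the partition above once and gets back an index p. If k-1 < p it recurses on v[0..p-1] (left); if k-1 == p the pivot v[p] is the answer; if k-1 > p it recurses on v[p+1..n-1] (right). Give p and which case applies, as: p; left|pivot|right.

3; right

pivot = v[8] = 0; i = -1
j=0: v[0]=10 > 0 → no swap
j=1: v[1]=-3 ≤ 0 → i=0, swap v[0],v[1] → [-3,10,6,-2,2,4,3,-1,0]
j=2: v[2]=6 > 0 → no swap
j=3: v[3]=-2 ≤ 0 → i=1, swap v[1],v[3] → [-3,-2,6,10,2,4,3,-1,0]
j=4: v[4]=2 > 0 → no swap
j=5: v[5]=4 > 0 → no swap
j=6: v[6]=3 > 0 → no swap
j=7: v[7]=-1 ≤ 0 → i=2, swap v[2],v[7] → [-3,-2,-1,10,2,4,3,6,0]
final swap v[3],v[8] → [-3,-2,-1,0,2,4,3,6,10]; return 3
p = 3; k-1 = 6 > 3 ⇒ right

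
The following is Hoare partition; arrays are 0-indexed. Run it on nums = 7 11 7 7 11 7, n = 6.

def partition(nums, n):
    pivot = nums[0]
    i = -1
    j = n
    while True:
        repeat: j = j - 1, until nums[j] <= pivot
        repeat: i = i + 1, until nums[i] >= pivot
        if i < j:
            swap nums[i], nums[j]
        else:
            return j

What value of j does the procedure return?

2

pivot=7
j stops at 5 (7), i stops at 0 (7); swap ⇒ 7 11 7 7 11 7
j stops at 3 (7), i stops at 1 (11); swap ⇒ 7 7 7 11 11 7
j stops at 2, i stops at 2; i≥j ⇒ return 2. nums=7 7 7 11 11 7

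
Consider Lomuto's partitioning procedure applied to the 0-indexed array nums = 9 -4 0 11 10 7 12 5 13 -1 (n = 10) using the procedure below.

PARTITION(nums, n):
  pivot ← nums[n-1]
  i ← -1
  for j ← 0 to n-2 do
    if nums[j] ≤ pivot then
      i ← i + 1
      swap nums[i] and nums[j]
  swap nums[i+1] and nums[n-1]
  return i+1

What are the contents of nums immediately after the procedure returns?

-4 -1 0 11 10 7 12 5 13 9

pivot = nums[9] = -1; i = -1
j=0: nums[0]=9 > -1 → no swap
j=1: nums[1]=-4 ≤ -1 → i=0, swap nums[0],nums[1] → -4 9 0 11 10 7 12 5 13 -1
j=2: nums[2]=0 > -1 → no swap
j=3: nums[3]=11 > -1 → no swap
j=4: nums[4]=10 > -1 → no swap
j=5: nums[5]=7 > -1 → no swap
j=6: nums[6]=12 > -1 → no swap
j=7: nums[7]=5 > -1 → no swap
j=8: nums[8]=13 > -1 → no swap
final swap nums[1],nums[9] → -4 -1 0 11 10 7 12 5 13 9; return 1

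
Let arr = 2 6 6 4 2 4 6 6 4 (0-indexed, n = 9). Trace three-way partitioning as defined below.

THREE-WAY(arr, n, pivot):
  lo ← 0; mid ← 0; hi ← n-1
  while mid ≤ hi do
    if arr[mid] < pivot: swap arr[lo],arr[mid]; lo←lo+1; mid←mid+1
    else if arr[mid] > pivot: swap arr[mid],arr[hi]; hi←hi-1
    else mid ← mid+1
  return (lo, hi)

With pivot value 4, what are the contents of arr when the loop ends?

2 2 4 4 4 6 6 6 6

lo=0 mid=0 hi=8
2<4: swap(0,0), lo=1 mid=1 ⇒ 2 6 6 4 2 4 6 6 4
6>4: swap(1,8), hi=7 ⇒ 2 4 6 4 2 4 6 6 6
4=4: mid=2
6>4: swap(2,7), hi=6 ⇒ 2 4 6 4 2 4 6 6 6
6>4: swap(2,6), hi=5 ⇒ 2 4 6 4 2 4 6 6 6
6>4: swap(2,5), hi=4 ⇒ 2 4 4 4 2 6 6 6 6
4=4: mid=3
4=4: mid=4
2<4: swap(1,4), lo=2 mid=5 ⇒ 2 2 4 4 4 6 6 6 6
done. lo=2 hi=4; arr=2 2 4 4 4 6 6 6 6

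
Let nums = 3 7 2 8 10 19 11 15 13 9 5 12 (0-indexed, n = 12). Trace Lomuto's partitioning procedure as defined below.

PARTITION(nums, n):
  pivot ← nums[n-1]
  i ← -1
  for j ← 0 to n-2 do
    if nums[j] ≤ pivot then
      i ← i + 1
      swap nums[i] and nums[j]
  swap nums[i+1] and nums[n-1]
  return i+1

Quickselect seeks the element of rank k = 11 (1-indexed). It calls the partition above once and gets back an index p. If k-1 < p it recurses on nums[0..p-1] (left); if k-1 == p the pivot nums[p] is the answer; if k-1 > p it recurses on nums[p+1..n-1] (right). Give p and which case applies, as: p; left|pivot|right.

pivot = nums[11] = 12; i = -1
j=0: nums[0]=3 ≤ 12 → i=0, swap nums[0],nums[0] (no change) → 3 7 2 8 10 19 11 15 13 9 5 12
j=1: nums[1]=7 ≤ 12 → i=1, swap nums[1],nums[1] (no change) → 3 7 2 8 10 19 11 15 13 9 5 12
j=2: nums[2]=2 ≤ 12 → i=2, swap nums[2],nums[2] (no change) → 3 7 2 8 10 19 11 15 13 9 5 12
j=3: nums[3]=8 ≤ 12 → i=3, swap nums[3],nums[3] (no change) → 3 7 2 8 10 19 11 15 13 9 5 12
j=4: nums[4]=10 ≤ 12 → i=4, swap nums[4],nums[4] (no change) → 3 7 2 8 10 19 11 15 13 9 5 12
j=5: nums[5]=19 > 12 → no swap
j=6: nums[6]=11 ≤ 12 → i=5, swap nums[5],nums[6] → 3 7 2 8 10 11 19 15 13 9 5 12
j=7: nums[7]=15 > 12 → no swap
j=8: nums[8]=13 > 12 → no swap
j=9: nums[9]=9 ≤ 12 → i=6, swap nums[6],nums[9] → 3 7 2 8 10 11 9 15 13 19 5 12
j=10: nums[10]=5 ≤ 12 → i=7, swap nums[7],nums[10] → 3 7 2 8 10 11 9 5 13 19 15 12
final swap nums[8],nums[11] → 3 7 2 8 10 11 9 5 12 19 15 13; return 8
p = 8; k-1 = 10 > 8 ⇒ right

8; right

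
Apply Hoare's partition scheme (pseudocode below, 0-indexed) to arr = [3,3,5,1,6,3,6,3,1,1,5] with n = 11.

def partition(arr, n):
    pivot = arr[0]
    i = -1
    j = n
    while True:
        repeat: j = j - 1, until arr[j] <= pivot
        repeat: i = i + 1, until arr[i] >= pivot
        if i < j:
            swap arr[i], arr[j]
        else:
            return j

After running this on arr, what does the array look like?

[1,1,3,1,3,6,6,5,3,3,5]

pivot = arr[0] = 3; i = -1, j = 11
j→9 (arr[9]=1≤3), i→0 (arr[0]=3≥3); i<j, swap → [1,3,5,1,6,3,6,3,1,3,5]
j→8 (arr[8]=1≤3), i→1 (arr[1]=3≥3); i<j, swap → [1,1,5,1,6,3,6,3,3,3,5]
j→7 (arr[7]=3≤3), i→2 (arr[2]=5≥3); i<j, swap → [1,1,3,1,6,3,6,5,3,3,5]
j→5 (arr[5]=3≤3), i→4 (arr[4]=6≥3); i<j, swap → [1,1,3,1,3,6,6,5,3,3,5]
j→4, i→5; i≥j, return j=4. arr = [1,1,3,1,3,6,6,5,3,3,5]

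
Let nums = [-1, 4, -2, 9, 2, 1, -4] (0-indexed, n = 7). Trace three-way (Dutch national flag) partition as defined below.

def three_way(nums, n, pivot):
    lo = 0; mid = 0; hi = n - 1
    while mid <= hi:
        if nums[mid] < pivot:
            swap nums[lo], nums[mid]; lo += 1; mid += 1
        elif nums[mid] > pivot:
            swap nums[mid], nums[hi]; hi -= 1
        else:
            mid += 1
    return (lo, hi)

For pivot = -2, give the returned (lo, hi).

lo=0 mid=0 hi=6
-1>-2: swap(0,6), hi=5 ⇒ [-4, 4, -2, 9, 2, 1, -1]
-4<-2: swap(0,0), lo=1 mid=1 ⇒ [-4, 4, -2, 9, 2, 1, -1]
4>-2: swap(1,5), hi=4 ⇒ [-4, 1, -2, 9, 2, 4, -1]
1>-2: swap(1,4), hi=3 ⇒ [-4, 2, -2, 9, 1, 4, -1]
2>-2: swap(1,3), hi=2 ⇒ [-4, 9, -2, 2, 1, 4, -1]
9>-2: swap(1,2), hi=1 ⇒ [-4, -2, 9, 2, 1, 4, -1]
-2=-2: mid=2
done. lo=1 hi=1; nums=[-4, -2, 9, 2, 1, 4, -1]

(1, 1)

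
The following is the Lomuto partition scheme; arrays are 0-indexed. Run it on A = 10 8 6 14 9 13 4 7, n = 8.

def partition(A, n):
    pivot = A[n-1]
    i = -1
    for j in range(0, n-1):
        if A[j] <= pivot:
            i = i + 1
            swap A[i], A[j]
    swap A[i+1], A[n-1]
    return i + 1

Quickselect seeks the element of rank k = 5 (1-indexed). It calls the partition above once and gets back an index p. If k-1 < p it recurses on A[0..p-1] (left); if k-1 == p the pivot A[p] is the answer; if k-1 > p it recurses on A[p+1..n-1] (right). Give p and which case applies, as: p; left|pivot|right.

pivot=7, i=-1
j=0: 10>7, skip
j=1: 8>7, skip
j=2: 6≤7, i=0, swap(0,2) ⇒ 6 8 10 14 9 13 4 7
j=3: 14>7, skip
j=4: 9>7, skip
j=5: 13>7, skip
j=6: 4≤7, i=1, swap(1,6) ⇒ 6 4 10 14 9 13 8 7
swap(2,7) ⇒ 6 4 7 14 9 13 8 10; return 2
p = 2; k-1 = 4 > 2 ⇒ right

2; right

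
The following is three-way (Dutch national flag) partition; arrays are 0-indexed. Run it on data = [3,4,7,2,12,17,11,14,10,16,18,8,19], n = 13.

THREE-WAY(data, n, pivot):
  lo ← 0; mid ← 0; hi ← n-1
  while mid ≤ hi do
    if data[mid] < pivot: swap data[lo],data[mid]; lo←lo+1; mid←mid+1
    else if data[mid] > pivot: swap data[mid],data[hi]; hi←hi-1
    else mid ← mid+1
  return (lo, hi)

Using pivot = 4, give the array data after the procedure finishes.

[3,2,4,12,17,11,14,10,16,18,8,19,7]

pivot = 4; lo=0, mid=0, hi=12
data[mid]=3<4: swap data[0],data[0]; lo=1,mid=1 → [3,4,7,2,12,17,11,14,10,16,18,8,19]
data[mid]=4=4: mid=2
data[mid]=7>4: swap data[2],data[12]; hi=11 → [3,4,19,2,12,17,11,14,10,16,18,8,7]
data[mid]=19>4: swap data[2],data[11]; hi=10 → [3,4,8,2,12,17,11,14,10,16,18,19,7]
data[mid]=8>4: swap data[2],data[10]; hi=9 → [3,4,18,2,12,17,11,14,10,16,8,19,7]
data[mid]=18>4: swap data[2],data[9]; hi=8 → [3,4,16,2,12,17,11,14,10,18,8,19,7]
data[mid]=16>4: swap data[2],data[8]; hi=7 → [3,4,10,2,12,17,11,14,16,18,8,19,7]
data[mid]=10>4: swap data[2],data[7]; hi=6 → [3,4,14,2,12,17,11,10,16,18,8,19,7]
data[mid]=14>4: swap data[2],data[6]; hi=5 → [3,4,11,2,12,17,14,10,16,18,8,19,7]
data[mid]=11>4: swap data[2],data[5]; hi=4 → [3,4,17,2,12,11,14,10,16,18,8,19,7]
data[mid]=17>4: swap data[2],data[4]; hi=3 → [3,4,12,2,17,11,14,10,16,18,8,19,7]
data[mid]=12>4: swap data[2],data[3]; hi=2 → [3,4,2,12,17,11,14,10,16,18,8,19,7]
data[mid]=2<4: swap data[1],data[2]; lo=2,mid=3 → [3,2,4,12,17,11,14,10,16,18,8,19,7]
end: lo=2, hi=2; data = [3,2,4,12,17,11,14,10,16,18,8,19,7]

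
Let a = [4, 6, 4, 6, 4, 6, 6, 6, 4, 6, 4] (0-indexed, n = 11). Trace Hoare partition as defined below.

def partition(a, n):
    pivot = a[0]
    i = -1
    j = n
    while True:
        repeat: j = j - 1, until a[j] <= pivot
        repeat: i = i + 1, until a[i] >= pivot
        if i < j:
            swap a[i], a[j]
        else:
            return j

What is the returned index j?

2

pivot = a[0] = 4; i = -1, j = 11
j→10 (a[10]=4≤4), i→0 (a[0]=4≥4); i<j, swap → [4, 6, 4, 6, 4, 6, 6, 6, 4, 6, 4]
j→8 (a[8]=4≤4), i→1 (a[1]=6≥4); i<j, swap → [4, 4, 4, 6, 4, 6, 6, 6, 6, 6, 4]
j→4 (a[4]=4≤4), i→2 (a[2]=4≥4); i<j, swap → [4, 4, 4, 6, 4, 6, 6, 6, 6, 6, 4]
j→2, i→3; i≥j, return j=2. a = [4, 4, 4, 6, 4, 6, 6, 6, 6, 6, 4]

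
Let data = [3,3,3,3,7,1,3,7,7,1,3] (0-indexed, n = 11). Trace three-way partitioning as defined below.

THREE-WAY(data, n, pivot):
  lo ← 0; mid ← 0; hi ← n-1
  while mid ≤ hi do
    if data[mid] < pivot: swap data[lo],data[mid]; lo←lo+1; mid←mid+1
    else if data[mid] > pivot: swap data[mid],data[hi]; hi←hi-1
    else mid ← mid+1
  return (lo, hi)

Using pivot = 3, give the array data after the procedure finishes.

pivot = 3; lo=0, mid=0, hi=10
data[mid]=3=3: mid=1
data[mid]=3=3: mid=2
data[mid]=3=3: mid=3
data[mid]=3=3: mid=4
data[mid]=7>3: swap data[4],data[10]; hi=9 → [3,3,3,3,3,1,3,7,7,1,7]
data[mid]=3=3: mid=5
data[mid]=1<3: swap data[0],data[5]; lo=1,mid=6 → [1,3,3,3,3,3,3,7,7,1,7]
data[mid]=3=3: mid=7
data[mid]=7>3: swap data[7],data[9]; hi=8 → [1,3,3,3,3,3,3,1,7,7,7]
data[mid]=1<3: swap data[1],data[7]; lo=2,mid=8 → [1,1,3,3,3,3,3,3,7,7,7]
data[mid]=7>3: swap data[8],data[8]; hi=7 → [1,1,3,3,3,3,3,3,7,7,7]
end: lo=2, hi=7; data = [1,1,3,3,3,3,3,3,7,7,7]

[1,1,3,3,3,3,3,3,7,7,7]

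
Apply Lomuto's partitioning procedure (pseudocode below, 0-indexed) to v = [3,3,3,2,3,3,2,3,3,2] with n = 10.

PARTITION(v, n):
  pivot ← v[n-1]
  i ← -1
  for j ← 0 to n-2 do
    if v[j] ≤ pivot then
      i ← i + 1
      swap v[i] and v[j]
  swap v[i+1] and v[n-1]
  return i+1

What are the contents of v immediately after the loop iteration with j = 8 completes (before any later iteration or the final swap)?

pivot=2, i=-1
j=0: 3>2, skip
j=1: 3>2, skip
j=2: 3>2, skip
j=3: 2≤2, i=0, swap(0,3) ⇒ [2,3,3,3,3,3,2,3,3,2]
j=4: 3>2, skip
j=5: 3>2, skip
j=6: 2≤2, i=1, swap(1,6) ⇒ [2,2,3,3,3,3,3,3,3,2]
j=7: 3>2, skip
j=8: 3>2, skip
(after j=8) v = [2,2,3,3,3,3,3,3,3,2]

[2,2,3,3,3,3,3,3,3,2]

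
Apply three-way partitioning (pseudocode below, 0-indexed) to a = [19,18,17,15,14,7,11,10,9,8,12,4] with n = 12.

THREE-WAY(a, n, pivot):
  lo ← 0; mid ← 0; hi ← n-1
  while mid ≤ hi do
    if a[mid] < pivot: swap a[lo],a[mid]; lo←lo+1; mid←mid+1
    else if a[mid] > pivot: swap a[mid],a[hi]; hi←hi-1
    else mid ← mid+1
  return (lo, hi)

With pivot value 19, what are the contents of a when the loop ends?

[18,17,15,14,7,11,10,9,8,12,4,19]

lo=0 mid=0 hi=11
19=19: mid=1
18<19: swap(0,1), lo=1 mid=2 ⇒ [18,19,17,15,14,7,11,10,9,8,12,4]
17<19: swap(1,2), lo=2 mid=3 ⇒ [18,17,19,15,14,7,11,10,9,8,12,4]
15<19: swap(2,3), lo=3 mid=4 ⇒ [18,17,15,19,14,7,11,10,9,8,12,4]
14<19: swap(3,4), lo=4 mid=5 ⇒ [18,17,15,14,19,7,11,10,9,8,12,4]
7<19: swap(4,5), lo=5 mid=6 ⇒ [18,17,15,14,7,19,11,10,9,8,12,4]
11<19: swap(5,6), lo=6 mid=7 ⇒ [18,17,15,14,7,11,19,10,9,8,12,4]
10<19: swap(6,7), lo=7 mid=8 ⇒ [18,17,15,14,7,11,10,19,9,8,12,4]
9<19: swap(7,8), lo=8 mid=9 ⇒ [18,17,15,14,7,11,10,9,19,8,12,4]
8<19: swap(8,9), lo=9 mid=10 ⇒ [18,17,15,14,7,11,10,9,8,19,12,4]
12<19: swap(9,10), lo=10 mid=11 ⇒ [18,17,15,14,7,11,10,9,8,12,19,4]
4<19: swap(10,11), lo=11 mid=12 ⇒ [18,17,15,14,7,11,10,9,8,12,4,19]
done. lo=11 hi=11; a=[18,17,15,14,7,11,10,9,8,12,4,19]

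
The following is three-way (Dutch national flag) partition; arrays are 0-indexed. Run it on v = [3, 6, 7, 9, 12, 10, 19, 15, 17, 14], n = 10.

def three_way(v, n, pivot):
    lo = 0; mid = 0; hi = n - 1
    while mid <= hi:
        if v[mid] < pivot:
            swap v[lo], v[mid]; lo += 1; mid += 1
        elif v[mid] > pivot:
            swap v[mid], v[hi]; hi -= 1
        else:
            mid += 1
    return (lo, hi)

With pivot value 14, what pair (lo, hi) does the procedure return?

(6, 6)

lo=0 mid=0 hi=9
3<14: swap(0,0), lo=1 mid=1 ⇒ [3, 6, 7, 9, 12, 10, 19, 15, 17, 14]
6<14: swap(1,1), lo=2 mid=2 ⇒ [3, 6, 7, 9, 12, 10, 19, 15, 17, 14]
7<14: swap(2,2), lo=3 mid=3 ⇒ [3, 6, 7, 9, 12, 10, 19, 15, 17, 14]
9<14: swap(3,3), lo=4 mid=4 ⇒ [3, 6, 7, 9, 12, 10, 19, 15, 17, 14]
12<14: swap(4,4), lo=5 mid=5 ⇒ [3, 6, 7, 9, 12, 10, 19, 15, 17, 14]
10<14: swap(5,5), lo=6 mid=6 ⇒ [3, 6, 7, 9, 12, 10, 19, 15, 17, 14]
19>14: swap(6,9), hi=8 ⇒ [3, 6, 7, 9, 12, 10, 14, 15, 17, 19]
14=14: mid=7
15>14: swap(7,8), hi=7 ⇒ [3, 6, 7, 9, 12, 10, 14, 17, 15, 19]
17>14: swap(7,7), hi=6 ⇒ [3, 6, 7, 9, 12, 10, 14, 17, 15, 19]
done. lo=6 hi=6; v=[3, 6, 7, 9, 12, 10, 14, 17, 15, 19]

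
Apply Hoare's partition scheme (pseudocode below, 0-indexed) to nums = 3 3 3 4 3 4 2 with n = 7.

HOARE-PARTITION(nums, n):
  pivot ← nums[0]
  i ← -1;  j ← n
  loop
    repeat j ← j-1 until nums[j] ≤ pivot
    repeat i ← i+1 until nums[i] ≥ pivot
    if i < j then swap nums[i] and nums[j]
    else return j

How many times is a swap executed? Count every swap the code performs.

pivot = nums[0] = 3; i = -1, j = 7
j→6 (nums[6]=2≤3), i→0 (nums[0]=3≥3); i<j, swap → 2 3 3 4 3 4 3
j→4 (nums[4]=3≤3), i→1 (nums[1]=3≥3); i<j, swap → 2 3 3 4 3 4 3
j→2, i→2; i≥j, return j=2. nums = 2 3 3 4 3 4 3

2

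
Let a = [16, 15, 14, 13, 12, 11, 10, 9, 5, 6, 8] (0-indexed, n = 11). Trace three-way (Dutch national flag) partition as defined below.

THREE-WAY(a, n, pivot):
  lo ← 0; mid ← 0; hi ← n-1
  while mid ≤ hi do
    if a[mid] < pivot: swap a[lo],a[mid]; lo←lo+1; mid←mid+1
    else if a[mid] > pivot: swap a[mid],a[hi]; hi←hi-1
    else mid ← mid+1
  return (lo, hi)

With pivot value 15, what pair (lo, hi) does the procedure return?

lo=0 mid=0 hi=10
16>15: swap(0,10), hi=9 ⇒ [8, 15, 14, 13, 12, 11, 10, 9, 5, 6, 16]
8<15: swap(0,0), lo=1 mid=1 ⇒ [8, 15, 14, 13, 12, 11, 10, 9, 5, 6, 16]
15=15: mid=2
14<15: swap(1,2), lo=2 mid=3 ⇒ [8, 14, 15, 13, 12, 11, 10, 9, 5, 6, 16]
13<15: swap(2,3), lo=3 mid=4 ⇒ [8, 14, 13, 15, 12, 11, 10, 9, 5, 6, 16]
12<15: swap(3,4), lo=4 mid=5 ⇒ [8, 14, 13, 12, 15, 11, 10, 9, 5, 6, 16]
11<15: swap(4,5), lo=5 mid=6 ⇒ [8, 14, 13, 12, 11, 15, 10, 9, 5, 6, 16]
10<15: swap(5,6), lo=6 mid=7 ⇒ [8, 14, 13, 12, 11, 10, 15, 9, 5, 6, 16]
9<15: swap(6,7), lo=7 mid=8 ⇒ [8, 14, 13, 12, 11, 10, 9, 15, 5, 6, 16]
5<15: swap(7,8), lo=8 mid=9 ⇒ [8, 14, 13, 12, 11, 10, 9, 5, 15, 6, 16]
6<15: swap(8,9), lo=9 mid=10 ⇒ [8, 14, 13, 12, 11, 10, 9, 5, 6, 15, 16]
done. lo=9 hi=9; a=[8, 14, 13, 12, 11, 10, 9, 5, 6, 15, 16]

(9, 9)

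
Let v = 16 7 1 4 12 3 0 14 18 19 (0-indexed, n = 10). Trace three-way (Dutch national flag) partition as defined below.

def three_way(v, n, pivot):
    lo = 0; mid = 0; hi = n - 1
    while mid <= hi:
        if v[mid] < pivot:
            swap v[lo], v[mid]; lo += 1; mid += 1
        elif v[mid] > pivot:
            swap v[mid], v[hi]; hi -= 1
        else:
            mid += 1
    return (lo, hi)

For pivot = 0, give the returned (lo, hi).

(0, 0)

pivot = 0; lo=0, mid=0, hi=9
v[mid]=16>0: swap v[0],v[9]; hi=8 → 19 7 1 4 12 3 0 14 18 16
v[mid]=19>0: swap v[0],v[8]; hi=7 → 18 7 1 4 12 3 0 14 19 16
v[mid]=18>0: swap v[0],v[7]; hi=6 → 14 7 1 4 12 3 0 18 19 16
v[mid]=14>0: swap v[0],v[6]; hi=5 → 0 7 1 4 12 3 14 18 19 16
v[mid]=0=0: mid=1
v[mid]=7>0: swap v[1],v[5]; hi=4 → 0 3 1 4 12 7 14 18 19 16
v[mid]=3>0: swap v[1],v[4]; hi=3 → 0 12 1 4 3 7 14 18 19 16
v[mid]=12>0: swap v[1],v[3]; hi=2 → 0 4 1 12 3 7 14 18 19 16
v[mid]=4>0: swap v[1],v[2]; hi=1 → 0 1 4 12 3 7 14 18 19 16
v[mid]=1>0: swap v[1],v[1]; hi=0 → 0 1 4 12 3 7 14 18 19 16
end: lo=0, hi=0; v = 0 1 4 12 3 7 14 18 19 16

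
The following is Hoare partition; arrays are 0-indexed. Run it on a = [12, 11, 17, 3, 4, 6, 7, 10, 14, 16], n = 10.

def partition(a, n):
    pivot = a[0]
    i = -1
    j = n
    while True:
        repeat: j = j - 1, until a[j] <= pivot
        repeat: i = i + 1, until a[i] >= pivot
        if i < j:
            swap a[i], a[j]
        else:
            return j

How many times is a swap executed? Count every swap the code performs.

pivot = a[0] = 12; i = -1, j = 10
j→7 (a[7]=10≤12), i→0 (a[0]=12≥12); i<j, swap → [10, 11, 17, 3, 4, 6, 7, 12, 14, 16]
j→6 (a[6]=7≤12), i→2 (a[2]=17≥12); i<j, swap → [10, 11, 7, 3, 4, 6, 17, 12, 14, 16]
j→5, i→6; i≥j, return j=5. a = [10, 11, 7, 3, 4, 6, 17, 12, 14, 16]

2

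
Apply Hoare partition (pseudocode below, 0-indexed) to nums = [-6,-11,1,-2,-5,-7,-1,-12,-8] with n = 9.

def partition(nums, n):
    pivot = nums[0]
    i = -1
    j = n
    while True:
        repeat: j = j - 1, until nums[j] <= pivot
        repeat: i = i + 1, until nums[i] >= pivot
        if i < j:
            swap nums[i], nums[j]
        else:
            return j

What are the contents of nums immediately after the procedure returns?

pivot=-6
j stops at 8 (-8), i stops at 0 (-6); swap ⇒ [-8,-11,1,-2,-5,-7,-1,-12,-6]
j stops at 7 (-12), i stops at 2 (1); swap ⇒ [-8,-11,-12,-2,-5,-7,-1,1,-6]
j stops at 5 (-7), i stops at 3 (-2); swap ⇒ [-8,-11,-12,-7,-5,-2,-1,1,-6]
j stops at 3, i stops at 4; i≥j ⇒ return 3. nums=[-8,-11,-12,-7,-5,-2,-1,1,-6]

[-8,-11,-12,-7,-5,-2,-1,1,-6]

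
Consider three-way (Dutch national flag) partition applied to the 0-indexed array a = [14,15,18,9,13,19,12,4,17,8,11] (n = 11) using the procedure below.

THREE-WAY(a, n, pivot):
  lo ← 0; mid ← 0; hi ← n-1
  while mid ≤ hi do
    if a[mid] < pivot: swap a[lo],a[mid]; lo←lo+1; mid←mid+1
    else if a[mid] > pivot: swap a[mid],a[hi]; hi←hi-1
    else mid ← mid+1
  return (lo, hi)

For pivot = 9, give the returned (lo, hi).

pivot = 9; lo=0, mid=0, hi=10
a[mid]=14>9: swap a[0],a[10]; hi=9 → [11,15,18,9,13,19,12,4,17,8,14]
a[mid]=11>9: swap a[0],a[9]; hi=8 → [8,15,18,9,13,19,12,4,17,11,14]
a[mid]=8<9: swap a[0],a[0]; lo=1,mid=1 → [8,15,18,9,13,19,12,4,17,11,14]
a[mid]=15>9: swap a[1],a[8]; hi=7 → [8,17,18,9,13,19,12,4,15,11,14]
a[mid]=17>9: swap a[1],a[7]; hi=6 → [8,4,18,9,13,19,12,17,15,11,14]
a[mid]=4<9: swap a[1],a[1]; lo=2,mid=2 → [8,4,18,9,13,19,12,17,15,11,14]
a[mid]=18>9: swap a[2],a[6]; hi=5 → [8,4,12,9,13,19,18,17,15,11,14]
a[mid]=12>9: swap a[2],a[5]; hi=4 → [8,4,19,9,13,12,18,17,15,11,14]
a[mid]=19>9: swap a[2],a[4]; hi=3 → [8,4,13,9,19,12,18,17,15,11,14]
a[mid]=13>9: swap a[2],a[3]; hi=2 → [8,4,9,13,19,12,18,17,15,11,14]
a[mid]=9=9: mid=3
end: lo=2, hi=2; a = [8,4,9,13,19,12,18,17,15,11,14]

(2, 2)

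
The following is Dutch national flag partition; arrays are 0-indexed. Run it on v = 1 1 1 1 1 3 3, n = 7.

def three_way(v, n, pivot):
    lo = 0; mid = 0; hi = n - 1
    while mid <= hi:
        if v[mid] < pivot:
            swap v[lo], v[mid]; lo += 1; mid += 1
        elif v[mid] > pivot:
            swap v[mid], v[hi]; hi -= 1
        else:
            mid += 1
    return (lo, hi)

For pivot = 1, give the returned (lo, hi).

(0, 4)

lo=0 mid=0 hi=6
1=1: mid=1
1=1: mid=2
1=1: mid=3
1=1: mid=4
1=1: mid=5
3>1: swap(5,6), hi=5 ⇒ 1 1 1 1 1 3 3
3>1: swap(5,5), hi=4 ⇒ 1 1 1 1 1 3 3
done. lo=0 hi=4; v=1 1 1 1 1 3 3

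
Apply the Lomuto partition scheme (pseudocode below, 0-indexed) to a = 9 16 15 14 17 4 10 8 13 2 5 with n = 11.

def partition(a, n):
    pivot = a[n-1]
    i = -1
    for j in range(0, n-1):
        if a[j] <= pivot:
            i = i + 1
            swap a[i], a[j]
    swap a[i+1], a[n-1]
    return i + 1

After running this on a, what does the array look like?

pivot=5, i=-1
j=0: 9>5, skip
j=1: 16>5, skip
j=2: 15>5, skip
j=3: 14>5, skip
j=4: 17>5, skip
j=5: 4≤5, i=0, swap(0,5) ⇒ 4 16 15 14 17 9 10 8 13 2 5
j=6: 10>5, skip
j=7: 8>5, skip
j=8: 13>5, skip
j=9: 2≤5, i=1, swap(1,9) ⇒ 4 2 15 14 17 9 10 8 13 16 5
swap(2,10) ⇒ 4 2 5 14 17 9 10 8 13 16 15; return 2

4 2 5 14 17 9 10 8 13 16 15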